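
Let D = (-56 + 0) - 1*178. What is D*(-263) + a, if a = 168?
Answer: 61710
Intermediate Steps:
D = -234 (D = -56 - 178 = -234)
D*(-263) + a = -234*(-263) + 168 = 61542 + 168 = 61710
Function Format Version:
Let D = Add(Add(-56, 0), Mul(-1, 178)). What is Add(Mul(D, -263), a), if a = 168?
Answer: 61710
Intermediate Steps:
D = -234 (D = Add(-56, -178) = -234)
Add(Mul(D, -263), a) = Add(Mul(-234, -263), 168) = Add(61542, 168) = 61710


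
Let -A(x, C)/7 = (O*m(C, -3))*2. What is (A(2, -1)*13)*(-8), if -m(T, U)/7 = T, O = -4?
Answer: -40768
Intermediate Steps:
m(T, U) = -7*T
A(x, C) = -392*C (A(x, C) = -7*(-(-28)*C)*2 = -7*28*C*2 = -392*C)
(A(2, -1)*13)*(-8) = (-392*(-1)*13)*(-8) = (392*13)*(-8) = 5096*(-8) = -40768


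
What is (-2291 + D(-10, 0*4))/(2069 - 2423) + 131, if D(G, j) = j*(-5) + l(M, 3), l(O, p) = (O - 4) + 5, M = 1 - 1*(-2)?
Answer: 48661/354 ≈ 137.46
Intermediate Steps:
M = 3 (M = 1 + 2 = 3)
l(O, p) = 1 + O (l(O, p) = (-4 + O) + 5 = 1 + O)
D(G, j) = 4 - 5*j (D(G, j) = j*(-5) + (1 + 3) = -5*j + 4 = 4 - 5*j)
(-2291 + D(-10, 0*4))/(2069 - 2423) + 131 = (-2291 + (4 - 0*4))/(2069 - 2423) + 131 = (-2291 + (4 - 5*0))/(-354) + 131 = (-2291 + (4 + 0))*(-1/354) + 131 = (-2291 + 4)*(-1/354) + 131 = -2287*(-1/354) + 131 = 2287/354 + 131 = 48661/354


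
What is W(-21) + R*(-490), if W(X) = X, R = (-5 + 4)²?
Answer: -511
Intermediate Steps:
R = 1 (R = (-1)² = 1)
W(-21) + R*(-490) = -21 + 1*(-490) = -21 - 490 = -511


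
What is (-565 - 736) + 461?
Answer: -840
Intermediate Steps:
(-565 - 736) + 461 = -1301 + 461 = -840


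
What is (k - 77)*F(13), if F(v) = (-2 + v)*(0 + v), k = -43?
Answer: -17160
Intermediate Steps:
F(v) = v*(-2 + v) (F(v) = (-2 + v)*v = v*(-2 + v))
(k - 77)*F(13) = (-43 - 77)*(13*(-2 + 13)) = -1560*11 = -120*143 = -17160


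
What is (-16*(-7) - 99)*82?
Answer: 1066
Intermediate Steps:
(-16*(-7) - 99)*82 = (112 - 99)*82 = 13*82 = 1066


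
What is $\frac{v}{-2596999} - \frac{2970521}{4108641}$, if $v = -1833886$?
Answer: $- \frac{179660857553}{10670136568359} \approx -0.016838$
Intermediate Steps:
$\frac{v}{-2596999} - \frac{2970521}{4108641} = - \frac{1833886}{-2596999} - \frac{2970521}{4108641} = \left(-1833886\right) \left(- \frac{1}{2596999}\right) - \frac{2970521}{4108641} = \frac{1833886}{2596999} - \frac{2970521}{4108641} = - \frac{179660857553}{10670136568359}$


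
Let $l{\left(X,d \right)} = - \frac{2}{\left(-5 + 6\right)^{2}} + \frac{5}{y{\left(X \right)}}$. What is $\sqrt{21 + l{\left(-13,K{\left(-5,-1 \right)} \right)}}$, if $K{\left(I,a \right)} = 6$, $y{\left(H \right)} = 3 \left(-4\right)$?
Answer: $\frac{\sqrt{669}}{6} \approx 4.3108$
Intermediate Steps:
$y{\left(H \right)} = -12$
$l{\left(X,d \right)} = - \frac{29}{12}$ ($l{\left(X,d \right)} = - \frac{2}{\left(-5 + 6\right)^{2}} + \frac{5}{-12} = - \frac{2}{1^{2}} + 5 \left(- \frac{1}{12}\right) = - \frac{2}{1} - \frac{5}{12} = \left(-2\right) 1 - \frac{5}{12} = -2 - \frac{5}{12} = - \frac{29}{12}$)
$\sqrt{21 + l{\left(-13,K{\left(-5,-1 \right)} \right)}} = \sqrt{21 - \frac{29}{12}} = \sqrt{\frac{223}{12}} = \frac{\sqrt{669}}{6}$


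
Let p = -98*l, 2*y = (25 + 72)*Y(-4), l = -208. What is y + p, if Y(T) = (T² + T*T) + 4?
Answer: 22130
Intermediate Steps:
Y(T) = 4 + 2*T² (Y(T) = (T² + T²) + 4 = 2*T² + 4 = 4 + 2*T²)
y = 1746 (y = ((25 + 72)*(4 + 2*(-4)²))/2 = (97*(4 + 2*16))/2 = (97*(4 + 32))/2 = (97*36)/2 = (½)*3492 = 1746)
p = 20384 (p = -98*(-208) = 20384)
y + p = 1746 + 20384 = 22130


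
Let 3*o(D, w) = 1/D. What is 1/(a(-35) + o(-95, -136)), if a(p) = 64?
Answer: 285/18239 ≈ 0.015626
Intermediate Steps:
o(D, w) = 1/(3*D)
1/(a(-35) + o(-95, -136)) = 1/(64 + (1/3)/(-95)) = 1/(64 + (1/3)*(-1/95)) = 1/(64 - 1/285) = 1/(18239/285) = 285/18239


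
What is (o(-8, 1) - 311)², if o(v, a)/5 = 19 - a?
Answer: 48841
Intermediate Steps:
o(v, a) = 95 - 5*a (o(v, a) = 5*(19 - a) = 95 - 5*a)
(o(-8, 1) - 311)² = ((95 - 5*1) - 311)² = ((95 - 5) - 311)² = (90 - 311)² = (-221)² = 48841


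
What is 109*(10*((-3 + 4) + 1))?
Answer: 2180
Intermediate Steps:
109*(10*((-3 + 4) + 1)) = 109*(10*(1 + 1)) = 109*(10*2) = 109*20 = 2180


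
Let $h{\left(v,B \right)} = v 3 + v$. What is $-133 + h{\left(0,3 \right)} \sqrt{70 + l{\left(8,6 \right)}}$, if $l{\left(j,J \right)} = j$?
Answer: $-133$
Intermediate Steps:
$h{\left(v,B \right)} = 4 v$ ($h{\left(v,B \right)} = 3 v + v = 4 v$)
$-133 + h{\left(0,3 \right)} \sqrt{70 + l{\left(8,6 \right)}} = -133 + 4 \cdot 0 \sqrt{70 + 8} = -133 + 0 \sqrt{78} = -133 + 0 = -133$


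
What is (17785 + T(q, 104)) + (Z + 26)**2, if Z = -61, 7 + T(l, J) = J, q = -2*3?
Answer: 19107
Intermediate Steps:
q = -6
T(l, J) = -7 + J
(17785 + T(q, 104)) + (Z + 26)**2 = (17785 + (-7 + 104)) + (-61 + 26)**2 = (17785 + 97) + (-35)**2 = 17882 + 1225 = 19107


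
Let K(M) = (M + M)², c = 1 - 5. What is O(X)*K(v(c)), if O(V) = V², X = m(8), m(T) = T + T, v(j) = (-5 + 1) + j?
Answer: 65536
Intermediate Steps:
c = -4
v(j) = -4 + j
m(T) = 2*T
X = 16 (X = 2*8 = 16)
K(M) = 4*M² (K(M) = (2*M)² = 4*M²)
O(X)*K(v(c)) = 16²*(4*(-4 - 4)²) = 256*(4*(-8)²) = 256*(4*64) = 256*256 = 65536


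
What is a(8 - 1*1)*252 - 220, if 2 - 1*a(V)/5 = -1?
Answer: 3560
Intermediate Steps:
a(V) = 15 (a(V) = 10 - 5*(-1) = 10 + 5 = 15)
a(8 - 1*1)*252 - 220 = 15*252 - 220 = 3780 - 220 = 3560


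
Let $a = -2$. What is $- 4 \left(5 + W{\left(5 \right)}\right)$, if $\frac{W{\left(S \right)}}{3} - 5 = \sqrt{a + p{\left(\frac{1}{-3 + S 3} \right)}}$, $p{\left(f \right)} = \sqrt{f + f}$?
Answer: $-80 - 2 i \sqrt{72 - 6 \sqrt{6}} \approx -80.0 - 15.14 i$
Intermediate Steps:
$p{\left(f \right)} = \sqrt{2} \sqrt{f}$ ($p{\left(f \right)} = \sqrt{2 f} = \sqrt{2} \sqrt{f}$)
$W{\left(S \right)} = 15 + 3 \sqrt{-2 + \sqrt{2} \sqrt{\frac{1}{-3 + 3 S}}}$ ($W{\left(S \right)} = 15 + 3 \sqrt{-2 + \sqrt{2} \sqrt{\frac{1}{-3 + S 3}}} = 15 + 3 \sqrt{-2 + \sqrt{2} \sqrt{\frac{1}{-3 + 3 S}}}$)
$- 4 \left(5 + W{\left(5 \right)}\right) = - 4 \left(5 + \left(15 + \sqrt{-18 + 3 \sqrt{6} \sqrt{\frac{1}{-1 + 5}}}\right)\right) = - 4 \left(5 + \left(15 + \sqrt{-18 + 3 \sqrt{6} \sqrt{\frac{1}{4}}}\right)\right) = - 4 \left(5 + \left(15 + \sqrt{-18 + \frac{3 \sqrt{6}}{2}}\right)\right) = - 4 \left(20 + \sqrt{-18 + \frac{3 \sqrt{6}}{2}}\right) = -80 - 4 \sqrt{-18 + \frac{3 \sqrt{6}}{2}}$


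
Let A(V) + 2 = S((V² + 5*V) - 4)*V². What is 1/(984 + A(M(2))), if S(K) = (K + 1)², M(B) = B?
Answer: 1/1466 ≈ 0.00068213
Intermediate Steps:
S(K) = (1 + K)²
A(V) = -2 + V²*(-3 + V² + 5*V)² (A(V) = -2 + (1 + ((V² + 5*V) - 4))²*V² = -2 + (1 + (-4 + V² + 5*V))²*V² = -2 + (-3 + V² + 5*V)²*V² = -2 + V²*(-3 + V² + 5*V)²)
1/(984 + A(M(2))) = 1/(984 + (-2 + 2²*(-3 + 2² + 5*2)²)) = 1/(984 + (-2 + 4*(-3 + 4 + 10)²)) = 1/(984 + (-2 + 4*11²)) = 1/(984 + (-2 + 4*121)) = 1/(984 + (-2 + 484)) = 1/(984 + 482) = 1/1466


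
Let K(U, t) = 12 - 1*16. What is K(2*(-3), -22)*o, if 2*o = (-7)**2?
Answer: -98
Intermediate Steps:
K(U, t) = -4 (K(U, t) = 12 - 16 = -4)
o = 49/2 (o = (1/2)*(-7)**2 = (1/2)*49 = 49/2 ≈ 24.500)
K(2*(-3), -22)*o = -4*49/2 = -98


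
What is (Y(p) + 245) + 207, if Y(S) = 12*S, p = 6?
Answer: 524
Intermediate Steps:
(Y(p) + 245) + 207 = (12*6 + 245) + 207 = (72 + 245) + 207 = 317 + 207 = 524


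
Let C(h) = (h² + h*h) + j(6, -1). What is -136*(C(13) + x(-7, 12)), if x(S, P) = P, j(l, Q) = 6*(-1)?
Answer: -46784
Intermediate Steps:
j(l, Q) = -6
C(h) = -6 + 2*h² (C(h) = (h² + h*h) - 6 = (h² + h²) - 6 = 2*h² - 6 = -6 + 2*h²)
-136*(C(13) + x(-7, 12)) = -136*((-6 + 2*13²) + 12) = -136*((-6 + 2*169) + 12) = -136*((-6 + 338) + 12) = -136*(332 + 12) = -136*344 = -46784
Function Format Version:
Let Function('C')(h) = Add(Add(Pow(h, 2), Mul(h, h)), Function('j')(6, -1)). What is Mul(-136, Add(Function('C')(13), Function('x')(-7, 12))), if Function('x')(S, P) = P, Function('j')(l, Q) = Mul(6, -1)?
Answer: -46784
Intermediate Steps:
Function('j')(l, Q) = -6
Function('C')(h) = Add(-6, Mul(2, Pow(h, 2))) (Function('C')(h) = Add(Add(Pow(h, 2), Mul(h, h)), -6) = Add(Add(Pow(h, 2), Pow(h, 2)), -6) = Add(Mul(2, Pow(h, 2)), -6) = Add(-6, Mul(2, Pow(h, 2))))
Mul(-136, Add(Function('C')(13), Function('x')(-7, 12))) = Mul(-136, Add(Add(-6, Mul(2, Pow(13, 2))), 12)) = Mul(-136, Add(Add(-6, Mul(2, 169)), 12)) = Mul(-136, Add(Add(-6, 338), 12)) = Mul(-136, Add(332, 12)) = Mul(-136, 344) = -46784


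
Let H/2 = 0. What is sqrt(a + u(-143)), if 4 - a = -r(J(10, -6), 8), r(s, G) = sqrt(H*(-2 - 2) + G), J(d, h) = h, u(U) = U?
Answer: sqrt(-139 + 2*sqrt(2)) ≈ 11.669*I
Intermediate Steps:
H = 0 (H = 2*0 = 0)
r(s, G) = sqrt(G) (r(s, G) = sqrt(0*(-2 - 2) + G) = sqrt(0*(-4) + G) = sqrt(0 + G) = sqrt(G))
a = 4 + 2*sqrt(2) (a = 4 - (-1)*sqrt(8) = 4 - (-1)*2*sqrt(2) = 4 - (-2)*sqrt(2) = 4 + 2*sqrt(2) ≈ 6.8284)
sqrt(a + u(-143)) = sqrt((4 + 2*sqrt(2)) - 143) = sqrt(-139 + 2*sqrt(2))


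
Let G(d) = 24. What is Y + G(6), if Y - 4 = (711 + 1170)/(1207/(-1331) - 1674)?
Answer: 59916817/2229301 ≈ 26.877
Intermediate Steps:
Y = 6413593/2229301 (Y = 4 + (711 + 1170)/(1207/(-1331) - 1674) = 4 + 1881/(1207*(-1/1331) - 1674) = 4 + 1881/(-1207/1331 - 1674) = 4 + 1881/(-2229301/1331) = 4 + 1881*(-1331/2229301) = 4 - 2503611/2229301 = 6413593/2229301 ≈ 2.8770)
Y + G(6) = 6413593/2229301 + 24 = 59916817/2229301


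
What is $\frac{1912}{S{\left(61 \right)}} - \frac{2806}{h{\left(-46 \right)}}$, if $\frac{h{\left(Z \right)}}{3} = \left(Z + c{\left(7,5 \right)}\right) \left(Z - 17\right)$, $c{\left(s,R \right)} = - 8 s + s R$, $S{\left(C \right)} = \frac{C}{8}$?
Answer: $\frac{193522082}{772443} \approx 250.53$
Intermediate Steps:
$S{\left(C \right)} = \frac{C}{8}$ ($S{\left(C \right)} = C \frac{1}{8} = \frac{C}{8}$)
$c{\left(s,R \right)} = - 8 s + R s$
$h{\left(Z \right)} = 3 \left(-21 + Z\right) \left(-17 + Z\right)$ ($h{\left(Z \right)} = 3 \left(Z + 7 \left(-8 + 5\right)\right) \left(Z - 17\right) = 3 \left(Z + 7 \left(-3\right)\right) \left(-17 + Z\right) = 3 \left(Z - 21\right) \left(-17 + Z\right) = 3 \left(-21 + Z\right) \left(-17 + Z\right)$)
$\frac{1912}{S{\left(61 \right)}} - \frac{2806}{h{\left(-46 \right)}} = \frac{1912}{\frac{1}{8} \cdot 61} - \frac{2806}{1071 - -5244 + 3 \left(-46\right)^{2}} = \frac{1912}{\frac{61}{8}} - \frac{2806}{1071 + 5244 + 3 \cdot 2116} = 1912 \cdot \frac{8}{61} - \frac{2806}{1071 + 5244 + 6348} = \frac{15296}{61} - \frac{2806}{12663} = \frac{193522082}{772443}$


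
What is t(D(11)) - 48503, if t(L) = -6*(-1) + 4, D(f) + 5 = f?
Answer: -48493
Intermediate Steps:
D(f) = -5 + f
t(L) = 10 (t(L) = 6 + 4 = 10)
t(D(11)) - 48503 = 10 - 48503 = -48493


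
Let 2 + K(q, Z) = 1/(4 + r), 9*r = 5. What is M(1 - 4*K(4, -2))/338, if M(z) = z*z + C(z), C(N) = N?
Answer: 62271/284089 ≈ 0.21920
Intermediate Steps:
r = 5/9 (r = (⅑)*5 = 5/9 ≈ 0.55556)
K(q, Z) = -73/41 (K(q, Z) = -2 + 1/(4 + 5/9) = -2 + 1/(41/9) = -2 + 9/41 = -73/41)
M(z) = z + z² (M(z) = z*z + z = z² + z = z + z²)
M(1 - 4*K(4, -2))/338 = ((1 - 4*(-73/41))*(1 + (1 - 4*(-73/41))))/338 = ((1 + 292/41)*(1 + (1 + 292/41)))*(1/338) = (333*(1 + 333/41)/41)*(1/338) = ((333/41)*(374/41))*(1/338) = (124542/1681)*(1/338) = 62271/284089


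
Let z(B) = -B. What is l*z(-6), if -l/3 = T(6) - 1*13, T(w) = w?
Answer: 126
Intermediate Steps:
l = 21 (l = -3*(6 - 1*13) = -3*(6 - 13) = -3*(-7) = 21)
l*z(-6) = 21*(-1*(-6)) = 21*6 = 126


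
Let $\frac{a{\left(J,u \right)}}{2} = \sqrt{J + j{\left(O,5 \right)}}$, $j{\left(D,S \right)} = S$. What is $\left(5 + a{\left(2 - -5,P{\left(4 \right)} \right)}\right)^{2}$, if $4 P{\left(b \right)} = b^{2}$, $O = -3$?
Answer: $73 + 40 \sqrt{3} \approx 142.28$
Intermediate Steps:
$P{\left(b \right)} = \frac{b^{2}}{4}$
$a{\left(J,u \right)} = 2 \sqrt{5 + J}$ ($a{\left(J,u \right)} = 2 \sqrt{J + 5} = 2 \sqrt{5 + J}$)
$\left(5 + a{\left(2 - -5,P{\left(4 \right)} \right)}\right)^{2} = \left(5 + 2 \sqrt{5 + \left(2 - -5\right)}\right)^{2} = \left(5 + 2 \sqrt{5 + \left(2 + 5\right)}\right)^{2} = \left(5 + 2 \sqrt{5 + 7}\right)^{2} = \left(5 + 2 \sqrt{12}\right)^{2} = \left(5 + 2 \cdot 2 \sqrt{3}\right)^{2} = \left(5 + 4 \sqrt{3}\right)^{2}$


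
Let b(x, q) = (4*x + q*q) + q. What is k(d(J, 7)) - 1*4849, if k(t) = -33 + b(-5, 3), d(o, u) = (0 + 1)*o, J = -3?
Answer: -4890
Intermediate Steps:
d(o, u) = o (d(o, u) = 1*o = o)
b(x, q) = q + q² + 4*x (b(x, q) = (4*x + q²) + q = (q² + 4*x) + q = q + q² + 4*x)
k(t) = -41 (k(t) = -33 + (3 + 3² + 4*(-5)) = -33 + (3 + 9 - 20) = -33 - 8 = -41)
k(d(J, 7)) - 1*4849 = -41 - 1*4849 = -41 - 4849 = -4890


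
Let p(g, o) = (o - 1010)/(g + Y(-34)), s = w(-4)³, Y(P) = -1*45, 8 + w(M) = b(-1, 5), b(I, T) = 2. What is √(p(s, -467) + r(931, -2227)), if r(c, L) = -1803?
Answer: I*√13604074/87 ≈ 42.395*I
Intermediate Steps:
w(M) = -6 (w(M) = -8 + 2 = -6)
Y(P) = -45
s = -216 (s = (-6)³ = -216)
p(g, o) = (-1010 + o)/(-45 + g) (p(g, o) = (o - 1010)/(g - 45) = (-1010 + o)/(-45 + g))
√(p(s, -467) + r(931, -2227)) = √((-1010 - 467)/(-45 - 216) - 1803) = √(-1477/(-261) - 1803) = √(-1/261*(-1477) - 1803) = √(1477/261 - 1803) = √(-469106/261) = I*√13604074/87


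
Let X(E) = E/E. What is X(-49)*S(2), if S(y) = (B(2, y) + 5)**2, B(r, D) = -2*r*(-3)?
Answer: 289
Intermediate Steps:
X(E) = 1
B(r, D) = 6*r
S(y) = 289 (S(y) = (6*2 + 5)**2 = (12 + 5)**2 = 17**2 = 289)
X(-49)*S(2) = 1*289 = 289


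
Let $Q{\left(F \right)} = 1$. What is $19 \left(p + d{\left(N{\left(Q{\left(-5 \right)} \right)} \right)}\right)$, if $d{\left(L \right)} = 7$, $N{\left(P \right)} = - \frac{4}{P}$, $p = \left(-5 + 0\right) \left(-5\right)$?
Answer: $608$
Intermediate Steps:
$p = 25$ ($p = \left(-5\right) \left(-5\right) = 25$)
$19 \left(p + d{\left(N{\left(Q{\left(-5 \right)} \right)} \right)}\right) = 19 \left(25 + 7\right) = 19 \cdot 32 = 608$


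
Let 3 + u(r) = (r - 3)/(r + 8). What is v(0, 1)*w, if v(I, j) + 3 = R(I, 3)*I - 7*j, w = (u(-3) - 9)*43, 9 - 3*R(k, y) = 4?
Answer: 5676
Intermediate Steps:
u(r) = -3 + (-3 + r)/(8 + r) (u(r) = -3 + (r - 3)/(r + 8) = -3 + (-3 + r)/(8 + r))
R(k, y) = 5/3 (R(k, y) = 3 - ⅓*4 = 3 - 4/3 = 5/3)
w = -2838/5 (w = ((-27 - 2*(-3))/(8 - 3) - 9)*43 = ((-27 + 6)/5 - 9)*43 = ((⅕)*(-21) - 9)*43 = (-21/5 - 9)*43 = -66/5*43 = -2838/5 ≈ -567.60)
v(I, j) = -3 - 7*j + 5*I/3 (v(I, j) = -3 + (5*I/3 - 7*j) = -3 + (-7*j + 5*I/3) = -3 - 7*j + 5*I/3)
v(0, 1)*w = (-3 - 7*1 + (5/3)*0)*(-2838/5) = (-3 - 7 + 0)*(-2838/5) = -10*(-2838/5) = 5676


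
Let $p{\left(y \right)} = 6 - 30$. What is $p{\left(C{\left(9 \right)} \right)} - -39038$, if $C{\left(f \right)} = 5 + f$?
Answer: $39014$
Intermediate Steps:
$p{\left(y \right)} = -24$
$p{\left(C{\left(9 \right)} \right)} - -39038 = -24 - -39038 = -24 + 39038 = 39014$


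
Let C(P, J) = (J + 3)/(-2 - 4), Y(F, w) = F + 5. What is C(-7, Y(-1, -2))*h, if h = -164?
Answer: 574/3 ≈ 191.33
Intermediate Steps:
Y(F, w) = 5 + F
C(P, J) = -1/2 - J/6 (C(P, J) = (3 + J)/(-6) = (3 + J)*(-1/6) = -1/2 - J/6)
C(-7, Y(-1, -2))*h = (-1/2 - (5 - 1)/6)*(-164) = (-1/2 - 1/6*4)*(-164) = (-1/2 - 2/3)*(-164) = -7/6*(-164) = 574/3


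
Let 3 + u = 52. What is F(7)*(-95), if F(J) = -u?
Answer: 4655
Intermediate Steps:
u = 49 (u = -3 + 52 = 49)
F(J) = -49 (F(J) = -1*49 = -49)
F(7)*(-95) = -49*(-95) = 4655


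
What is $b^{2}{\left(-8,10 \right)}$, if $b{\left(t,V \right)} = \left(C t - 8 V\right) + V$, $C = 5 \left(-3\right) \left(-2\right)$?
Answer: $96100$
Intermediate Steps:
$C = 30$ ($C = \left(-15\right) \left(-2\right) = 30$)
$b{\left(t,V \right)} = - 7 V + 30 t$ ($b{\left(t,V \right)} = \left(30 t - 8 V\right) + V = \left(- 8 V + 30 t\right) + V = - 7 V + 30 t$)
$b^{2}{\left(-8,10 \right)} = \left(\left(-7\right) 10 + 30 \left(-8\right)\right)^{2} = \left(-70 - 240\right)^{2} = \left(-310\right)^{2} = 96100$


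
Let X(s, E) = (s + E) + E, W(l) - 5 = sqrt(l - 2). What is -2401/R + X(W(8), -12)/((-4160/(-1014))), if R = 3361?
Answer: -2874661/537760 + 39*sqrt(6)/160 ≈ -4.7486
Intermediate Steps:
W(l) = 5 + sqrt(-2 + l) (W(l) = 5 + sqrt(l - 2) = 5 + sqrt(-2 + l))
X(s, E) = s + 2*E (X(s, E) = (E + s) + E = s + 2*E)
-2401/R + X(W(8), -12)/((-4160/(-1014))) = -2401/3361 + ((5 + sqrt(-2 + 8)) + 2*(-12))/((-4160/(-1014))) = -2401*1/3361 + ((5 + sqrt(6)) - 24)/((-4160*(-1/1014))) = -2401/3361 + (-19 + sqrt(6))/(160/39) = -2401/3361 + (-19 + sqrt(6))*(39/160) = -2401/3361 + (-741/160 + 39*sqrt(6)/160) = -2874661/537760 + 39*sqrt(6)/160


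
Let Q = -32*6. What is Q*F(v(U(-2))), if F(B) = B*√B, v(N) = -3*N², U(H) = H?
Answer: 4608*I*√3 ≈ 7981.3*I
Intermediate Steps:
F(B) = B^(3/2)
Q = -192 (Q = -8*24 = -192)
Q*F(v(U(-2))) = -192*(-24*I*√3) = -(-4608)*I*√3 = 4608*I*√3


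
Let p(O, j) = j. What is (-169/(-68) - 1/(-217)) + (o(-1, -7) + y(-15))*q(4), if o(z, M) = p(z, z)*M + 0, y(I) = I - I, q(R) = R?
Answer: 449909/14756 ≈ 30.490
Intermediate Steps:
y(I) = 0
o(z, M) = M*z (o(z, M) = z*M + 0 = M*z + 0 = M*z)
(-169/(-68) - 1/(-217)) + (o(-1, -7) + y(-15))*q(4) = (-169/(-68) - 1/(-217)) + (-7*(-1) + 0)*4 = (-169*(-1/68) - 1*(-1/217)) + (7 + 0)*4 = (169/68 + 1/217) + 7*4 = 36741/14756 + 28 = 449909/14756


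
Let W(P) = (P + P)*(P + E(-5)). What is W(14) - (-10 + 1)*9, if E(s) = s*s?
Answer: 1173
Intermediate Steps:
E(s) = s²
W(P) = 2*P*(25 + P) (W(P) = (P + P)*(P + (-5)²) = (2*P)*(P + 25) = (2*P)*(25 + P) = 2*P*(25 + P))
W(14) - (-10 + 1)*9 = 2*14*(25 + 14) - (-10 + 1)*9 = 2*14*39 - (-9)*9 = 1092 - 1*(-81) = 1092 + 81 = 1173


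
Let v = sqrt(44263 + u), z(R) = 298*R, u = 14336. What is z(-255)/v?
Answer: -1490*sqrt(6511)/383 ≈ -313.91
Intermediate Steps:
v = 3*sqrt(6511) (v = sqrt(44263 + 14336) = sqrt(58599) = 3*sqrt(6511) ≈ 242.07)
z(-255)/v = (298*(-255))/((3*sqrt(6511))) = -1490*sqrt(6511)/383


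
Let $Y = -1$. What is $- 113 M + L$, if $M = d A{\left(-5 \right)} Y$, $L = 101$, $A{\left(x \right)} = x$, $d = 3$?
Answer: $-1594$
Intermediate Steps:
$M = 15$ ($M = 3 \left(-5\right) \left(-1\right) = \left(-15\right) \left(-1\right) = 15$)
$- 113 M + L = \left(-113\right) 15 + 101 = -1695 + 101 = -1594$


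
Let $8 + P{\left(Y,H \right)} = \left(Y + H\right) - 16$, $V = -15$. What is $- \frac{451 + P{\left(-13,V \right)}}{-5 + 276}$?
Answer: $- \frac{399}{271} \approx -1.4723$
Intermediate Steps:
$P{\left(Y,H \right)} = -24 + H + Y$ ($P{\left(Y,H \right)} = -8 - \left(16 - H - Y\right) = -8 + \left(-16 + H + Y\right) = -24 + H + Y$)
$- \frac{451 + P{\left(-13,V \right)}}{-5 + 276} = - \frac{451 - 52}{-5 + 276} = - \frac{451 - 52}{271} = - \frac{399}{271}$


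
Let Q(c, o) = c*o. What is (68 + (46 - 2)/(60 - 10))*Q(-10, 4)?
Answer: -13776/5 ≈ -2755.2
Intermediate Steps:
(68 + (46 - 2)/(60 - 10))*Q(-10, 4) = (68 + (46 - 2)/(60 - 10))*(-10*4) = (68 + 44/50)*(-40) = (68 + 44*(1/50))*(-40) = (68 + 22/25)*(-40) = (1722/25)*(-40) = -13776/5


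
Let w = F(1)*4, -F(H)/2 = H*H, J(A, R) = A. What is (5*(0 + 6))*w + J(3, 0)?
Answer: -237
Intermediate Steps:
F(H) = -2*H² (F(H) = -2*H*H = -2*H²)
w = -8 (w = -2*1²*4 = -2*1*4 = -2*4 = -8)
(5*(0 + 6))*w + J(3, 0) = (5*(0 + 6))*(-8) + 3 = (5*6)*(-8) + 3 = 30*(-8) + 3 = -240 + 3 = -237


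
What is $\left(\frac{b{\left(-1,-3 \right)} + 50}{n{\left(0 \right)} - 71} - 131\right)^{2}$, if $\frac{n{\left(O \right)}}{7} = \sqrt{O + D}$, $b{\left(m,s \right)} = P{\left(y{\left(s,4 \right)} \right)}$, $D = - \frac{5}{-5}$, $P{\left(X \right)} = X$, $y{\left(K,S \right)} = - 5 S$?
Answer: $\frac{17698849}{1024} \approx 17284.0$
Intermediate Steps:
$D = 1$ ($D = \left(-5\right) \left(- \frac{1}{5}\right) = 1$)
$b{\left(m,s \right)} = -20$ ($b{\left(m,s \right)} = \left(-5\right) 4 = -20$)
$n{\left(O \right)} = 7 \sqrt{1 + O}$ ($n{\left(O \right)} = 7 \sqrt{O + 1} = 7 \sqrt{1 + O}$)
$\left(\frac{b{\left(-1,-3 \right)} + 50}{n{\left(0 \right)} - 71} - 131\right)^{2} = \left(\frac{-20 + 50}{7 \sqrt{1 + 0} - 71} - 131\right)^{2} = \left(\frac{30}{7 \sqrt{1} - 71} - 131\right)^{2} = \left(\frac{30}{7 \cdot 1 - 71} - 131\right)^{2} = \left(\frac{30}{7 - 71} - 131\right)^{2} = \left(\frac{30}{-64} - 131\right)^{2} = \left(30 \left(- \frac{1}{64}\right) - 131\right)^{2} = \left(- \frac{15}{32} - 131\right)^{2} = \left(- \frac{4207}{32}\right)^{2} = \frac{17698849}{1024}$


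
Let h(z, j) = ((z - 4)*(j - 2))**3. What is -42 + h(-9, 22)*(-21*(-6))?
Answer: -2214576042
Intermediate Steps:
h(z, j) = (-4 + z)**3*(-2 + j)**3 (h(z, j) = ((-4 + z)*(-2 + j))**3 = (-4 + z)**3*(-2 + j)**3)
-42 + h(-9, 22)*(-21*(-6)) = -42 + ((-4 - 9)**3*(-2 + 22)**3)*(-21*(-6)) = -42 + ((-13)**3*20**3)*126 = -42 - 2197*8000*126 = -42 - 17576000*126 = -42 - 2214576000 = -2214576042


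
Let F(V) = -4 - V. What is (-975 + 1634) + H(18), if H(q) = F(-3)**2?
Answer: 660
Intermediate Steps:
H(q) = 1 (H(q) = (-4 - 1*(-3))**2 = (-4 + 3)**2 = (-1)**2 = 1)
(-975 + 1634) + H(18) = (-975 + 1634) + 1 = 659 + 1 = 660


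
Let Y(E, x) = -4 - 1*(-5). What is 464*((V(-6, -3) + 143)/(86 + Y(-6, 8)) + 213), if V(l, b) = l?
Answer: 298688/3 ≈ 99563.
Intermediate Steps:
Y(E, x) = 1 (Y(E, x) = -4 + 5 = 1)
464*((V(-6, -3) + 143)/(86 + Y(-6, 8)) + 213) = 464*((-6 + 143)/(86 + 1) + 213) = 464*(137/87 + 213) = 464*(18668/87) = 298688/3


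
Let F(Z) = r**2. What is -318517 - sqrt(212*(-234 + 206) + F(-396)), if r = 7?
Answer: -318517 - 29*I*sqrt(7) ≈ -3.1852e+5 - 76.727*I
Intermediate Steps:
F(Z) = 49 (F(Z) = 7**2 = 49)
-318517 - sqrt(212*(-234 + 206) + F(-396)) = -318517 - sqrt(212*(-234 + 206) + 49) = -318517 - sqrt(212*(-28) + 49) = -318517 - sqrt(-5936 + 49) = -318517 - sqrt(-5887) = -318517 - 29*I*sqrt(7)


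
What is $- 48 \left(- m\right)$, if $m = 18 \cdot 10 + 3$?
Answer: $8784$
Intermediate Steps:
$m = 183$ ($m = 180 + 3 = 183$)
$- 48 \left(- m\right) = - 48 \left(\left(-1\right) 183\right) = \left(-48\right) \left(-183\right) = 8784$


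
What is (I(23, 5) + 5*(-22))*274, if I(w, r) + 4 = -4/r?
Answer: -157276/5 ≈ -31455.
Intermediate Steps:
I(w, r) = -4 - 4/r
(I(23, 5) + 5*(-22))*274 = ((-4 - 4/5) + 5*(-22))*274 = ((-4 - 4*1/5) - 110)*274 = ((-4 - 4/5) - 110)*274 = (-24/5 - 110)*274 = -574/5*274 = -157276/5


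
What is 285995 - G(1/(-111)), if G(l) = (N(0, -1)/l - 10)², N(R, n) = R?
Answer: 285895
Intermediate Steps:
G(l) = 100 (G(l) = (0/l - 10)² = (0 - 10)² = (-10)² = 100)
285995 - G(1/(-111)) = 285995 - 1*100 = 285995 - 100 = 285895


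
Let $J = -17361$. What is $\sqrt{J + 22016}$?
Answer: $7 \sqrt{95} \approx 68.228$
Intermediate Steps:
$\sqrt{J + 22016} = \sqrt{-17361 + 22016} = \sqrt{4655} = 7 \sqrt{95}$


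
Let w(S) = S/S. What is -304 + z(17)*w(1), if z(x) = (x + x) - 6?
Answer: -276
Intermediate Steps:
w(S) = 1
z(x) = -6 + 2*x (z(x) = 2*x - 6 = -6 + 2*x)
-304 + z(17)*w(1) = -304 + (-6 + 2*17)*1 = -304 + (-6 + 34)*1 = -304 + 28*1 = -304 + 28 = -276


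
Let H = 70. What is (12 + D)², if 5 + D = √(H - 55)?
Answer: (7 + √15)² ≈ 118.22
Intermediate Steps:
D = -5 + √15 (D = -5 + √(70 - 55) = -5 + √15 ≈ -1.1270)
(12 + D)² = (12 + (-5 + √15))² = (7 + √15)²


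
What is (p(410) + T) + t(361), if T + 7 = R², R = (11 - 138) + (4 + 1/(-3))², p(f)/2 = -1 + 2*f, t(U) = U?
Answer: 1205836/81 ≈ 14887.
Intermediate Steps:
p(f) = -2 + 4*f (p(f) = 2*(-1 + 2*f) = -2 + 4*f)
R = -1022/9 (R = -127 + (4 + 1*(-⅓))² = -127 + (4 - ⅓)² = -127 + (11/3)² = -127 + 121/9 = -1022/9 ≈ -113.56)
T = 1043917/81 (T = -7 + (-1022/9)² = -7 + 1044484/81 = 1043917/81 ≈ 12888.)
(p(410) + T) + t(361) = ((-2 + 4*410) + 1043917/81) + 361 = ((-2 + 1640) + 1043917/81) + 361 = (1638 + 1043917/81) + 361 = 1176595/81 + 361 = 1205836/81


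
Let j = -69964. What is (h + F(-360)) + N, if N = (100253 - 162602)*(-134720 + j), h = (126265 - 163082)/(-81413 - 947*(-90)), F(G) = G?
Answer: 4428359294185/347 ≈ 1.2762e+10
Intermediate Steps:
h = -3347/347 (h = -36817/(-81413 + 85230) = -36817/3817 = -36817*1/3817 = -3347/347 ≈ -9.6455)
N = 12761842716 (N = (100253 - 162602)*(-134720 - 69964) = -62349*(-204684) = 12761842716)
(h + F(-360)) + N = (-3347/347 - 360) + 12761842716 = -128267/347 + 12761842716 = 4428359294185/347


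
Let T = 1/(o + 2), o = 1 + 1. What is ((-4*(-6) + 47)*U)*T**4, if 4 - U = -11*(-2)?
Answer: -639/128 ≈ -4.9922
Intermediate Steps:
o = 2
U = -18 (U = 4 - (-11)*(-2) = 4 - 1*22 = 4 - 22 = -18)
T = 1/4 (T = 1/(2 + 2) = 1/4 ≈ 0.25000)
((-4*(-6) + 47)*U)*T**4 = ((-4*(-6) + 47)*(-18))*(1/4)**4 = ((24 + 47)*(-18))*(1/256) = (71*(-18))*(1/256) = -1278*1/256 = -639/128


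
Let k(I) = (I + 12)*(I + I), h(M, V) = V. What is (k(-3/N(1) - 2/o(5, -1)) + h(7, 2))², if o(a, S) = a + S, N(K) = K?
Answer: 13225/4 ≈ 3306.3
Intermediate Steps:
o(a, S) = S + a
k(I) = 2*I*(12 + I) (k(I) = (12 + I)*(2*I) = 2*I*(12 + I))
(k(-3/N(1) - 2/o(5, -1)) + h(7, 2))² = (2*(-3/1 - 2/(-1 + 5))*(12 + (-3/1 - 2/(-1 + 5))) + 2)² = (2*(-3*1 - 2/4)*(12 + (-3*1 - 2/4)) + 2)² = (2*(-3 - 2*¼)*(12 + (-3 - 2*¼)) + 2)² = (2*(-3 - ½)*(12 + (-3 - ½)) + 2)² = (2*(-7/2)*(12 - 7/2) + 2)² = (2*(-7/2)*(17/2) + 2)² = (-119/2 + 2)² = (-115/2)² = 13225/4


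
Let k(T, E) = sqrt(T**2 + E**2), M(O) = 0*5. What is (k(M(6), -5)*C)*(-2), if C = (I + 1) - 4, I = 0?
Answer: 30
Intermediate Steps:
M(O) = 0
k(T, E) = sqrt(E**2 + T**2)
C = -3 (C = (0 + 1) - 4 = 1 - 4 = -3)
(k(M(6), -5)*C)*(-2) = (sqrt((-5)**2 + 0**2)*(-3))*(-2) = (sqrt(25 + 0)*(-3))*(-2) = (sqrt(25)*(-3))*(-2) = (5*(-3))*(-2) = -15*(-2) = 30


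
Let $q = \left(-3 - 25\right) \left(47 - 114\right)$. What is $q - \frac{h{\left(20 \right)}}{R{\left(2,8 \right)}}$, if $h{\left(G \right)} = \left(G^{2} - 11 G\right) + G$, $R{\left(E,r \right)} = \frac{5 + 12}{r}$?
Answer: $\frac{30292}{17} \approx 1781.9$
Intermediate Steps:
$R{\left(E,r \right)} = \frac{17}{r}$
$h{\left(G \right)} = G^{2} - 10 G$
$q = 1876$ ($q = \left(-28\right) \left(-67\right) = 1876$)
$q - \frac{h{\left(20 \right)}}{R{\left(2,8 \right)}} = 1876 - \frac{20 \left(-10 + 20\right)}{17 \cdot \frac{1}{8}} = 1876 - \frac{20 \cdot 10}{17 \cdot \frac{1}{8}} = 1876 - \frac{200}{\frac{17}{8}} = 1876 - 200 \cdot \frac{8}{17} = 1876 - \frac{1600}{17} = \frac{30292}{17}$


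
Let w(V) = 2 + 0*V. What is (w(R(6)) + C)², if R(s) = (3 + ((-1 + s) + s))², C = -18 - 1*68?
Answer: 7056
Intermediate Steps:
C = -86 (C = -18 - 68 = -86)
R(s) = (2 + 2*s)² (R(s) = (3 + (-1 + 2*s))² = (2 + 2*s)²)
w(V) = 2 (w(V) = 2 + 0 = 2)
(w(R(6)) + C)² = (2 - 86)² = (-84)² = 7056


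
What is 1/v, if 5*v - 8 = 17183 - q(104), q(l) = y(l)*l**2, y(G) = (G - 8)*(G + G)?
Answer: -5/215956697 ≈ -2.3153e-8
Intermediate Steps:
y(G) = 2*G*(-8 + G) (y(G) = (-8 + G)*(2*G) = 2*G*(-8 + G))
q(l) = 2*l**3*(-8 + l) (q(l) = (2*l*(-8 + l))*l**2 = 2*l**3*(-8 + l))
v = -215956697/5 (v = 8/5 + (17183 - 2*104**3*(-8 + 104))/5 = 8/5 + (17183 - 2*1124864*96)/5 = 8/5 + (17183 - 1*215973888)/5 = 8/5 + (17183 - 215973888)/5 = 8/5 + (1/5)*(-215956705) = 8/5 - 43191341 = -215956697/5 ≈ -4.3191e+7)
1/v = 1/(-215956697/5) = -5/215956697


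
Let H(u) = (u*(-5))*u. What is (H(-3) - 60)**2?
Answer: 11025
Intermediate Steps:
H(u) = -5*u**2 (H(u) = (-5*u)*u = -5*u**2)
(H(-3) - 60)**2 = (-5*(-3)**2 - 60)**2 = (-5*9 - 60)**2 = (-45 - 60)**2 = (-105)**2 = 11025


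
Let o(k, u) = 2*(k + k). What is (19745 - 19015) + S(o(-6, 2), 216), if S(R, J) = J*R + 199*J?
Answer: 38530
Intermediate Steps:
o(k, u) = 4*k (o(k, u) = 2*(2*k) = 4*k)
S(R, J) = 199*J + J*R
(19745 - 19015) + S(o(-6, 2), 216) = (19745 - 19015) + 216*(199 + 4*(-6)) = 730 + 216*(199 - 24) = 730 + 216*175 = 730 + 37800 = 38530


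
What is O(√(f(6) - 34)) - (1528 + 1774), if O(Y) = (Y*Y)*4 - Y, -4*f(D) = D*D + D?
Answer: -3480 - I*√178/2 ≈ -3480.0 - 6.6708*I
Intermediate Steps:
f(D) = -D/4 - D²/4 (f(D) = -(D*D + D)/4 = -(D² + D)/4 = -(D + D²)/4 = -D/4 - D²/4)
O(Y) = -Y + 4*Y² (O(Y) = Y²*4 - Y = 4*Y² - Y = -Y + 4*Y²)
O(√(f(6) - 34)) - (1528 + 1774) = √(-¼*6*(1 + 6) - 34)*(-1 + 4*√(-¼*6*(1 + 6) - 34)) - (1528 + 1774) = √(-¼*6*7 - 34)*(-1 + 4*√(-¼*6*7 - 34)) - 1*3302 = √(-21/2 - 34)*(-1 + 4*√(-21/2 - 34)) - 3302 = √(-89/2)*(-1 + 4*√(-89/2)) - 3302 = (I*√178/2)*(-1 + 4*(I*√178/2)) - 3302 = (I*√178/2)*(-1 + 2*I*√178) - 3302 = I*√178*(-1 + 2*I*√178)/2 - 3302 = -3302 + I*√178*(-1 + 2*I*√178)/2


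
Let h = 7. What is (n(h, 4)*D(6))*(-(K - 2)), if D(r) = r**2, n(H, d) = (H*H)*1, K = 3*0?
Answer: 3528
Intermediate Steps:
K = 0
n(H, d) = H**2 (n(H, d) = H**2*1 = H**2)
(n(h, 4)*D(6))*(-(K - 2)) = (7**2*6**2)*(-(0 - 2)) = (49*36)*(-1*(-2)) = 1764*2 = 3528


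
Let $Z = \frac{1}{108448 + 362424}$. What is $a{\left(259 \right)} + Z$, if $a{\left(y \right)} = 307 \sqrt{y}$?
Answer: $\frac{1}{470872} + 307 \sqrt{259} \approx 4940.7$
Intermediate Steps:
$Z = \frac{1}{470872} \approx 2.1237 \cdot 10^{-6}$
$a{\left(259 \right)} + Z = 307 \sqrt{259} + \frac{1}{470872} = \frac{1}{470872} + 307 \sqrt{259}$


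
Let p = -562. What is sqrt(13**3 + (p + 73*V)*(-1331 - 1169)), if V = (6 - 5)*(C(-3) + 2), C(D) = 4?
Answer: sqrt(312197) ≈ 558.75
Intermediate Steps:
V = 6 (V = (6 - 5)*(4 + 2) = 1*6 = 6)
sqrt(13**3 + (p + 73*V)*(-1331 - 1169)) = sqrt(13**3 + (-562 + 73*6)*(-1331 - 1169)) = sqrt(2197 + (-562 + 438)*(-2500)) = sqrt(2197 - 124*(-2500)) = sqrt(2197 + 310000) = sqrt(312197)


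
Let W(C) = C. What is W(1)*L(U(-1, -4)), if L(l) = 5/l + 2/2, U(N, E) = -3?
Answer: -⅔ ≈ -0.66667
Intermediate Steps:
L(l) = 1 + 5/l (L(l) = 5/l + 2*(½) = 5/l + 1 = 1 + 5/l)
W(1)*L(U(-1, -4)) = 1*((5 - 3)/(-3)) = 1*(-⅓*2) = 1*(-⅔) = -⅔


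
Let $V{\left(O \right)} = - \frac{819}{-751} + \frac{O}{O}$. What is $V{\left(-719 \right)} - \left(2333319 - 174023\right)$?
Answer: $- \frac{1621629726}{751} \approx -2.1593 \cdot 10^{6}$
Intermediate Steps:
$V{\left(O \right)} = \frac{1570}{751}$ ($V{\left(O \right)} = \left(-819\right) \left(- \frac{1}{751}\right) + 1 = \frac{819}{751} + 1 = \frac{1570}{751}$)
$V{\left(-719 \right)} - \left(2333319 - 174023\right) = \frac{1570}{751} - \left(2333319 - 174023\right) = \frac{1570}{751} - 2159296 = - \frac{1621629726}{751}$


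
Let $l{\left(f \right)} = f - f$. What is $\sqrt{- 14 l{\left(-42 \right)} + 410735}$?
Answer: $\sqrt{410735} \approx 640.89$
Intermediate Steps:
$l{\left(f \right)} = 0$
$\sqrt{- 14 l{\left(-42 \right)} + 410735} = \sqrt{\left(-14\right) 0 + 410735} = \sqrt{0 + 410735} = \sqrt{410735}$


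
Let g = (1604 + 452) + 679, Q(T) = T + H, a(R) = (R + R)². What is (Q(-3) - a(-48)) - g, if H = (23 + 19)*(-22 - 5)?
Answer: -13088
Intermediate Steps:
a(R) = 4*R² (a(R) = (2*R)² = 4*R²)
H = -1134 (H = 42*(-27) = -1134)
Q(T) = -1134 + T (Q(T) = T - 1134 = -1134 + T)
g = 2735 (g = 2056 + 679 = 2735)
(Q(-3) - a(-48)) - g = ((-1134 - 3) - 4*(-48)²) - 1*2735 = (-1137 - 4*2304) - 2735 = (-1137 - 1*9216) - 2735 = (-1137 - 9216) - 2735 = -10353 - 2735 = -13088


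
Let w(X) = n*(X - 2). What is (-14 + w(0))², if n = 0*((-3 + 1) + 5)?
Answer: 196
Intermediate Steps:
n = 0 (n = 0*(-2 + 5) = 0*3 = 0)
w(X) = 0 (w(X) = 0*(X - 2) = 0*(-2 + X) = 0)
(-14 + w(0))² = (-14 + 0)² = (-14)² = 196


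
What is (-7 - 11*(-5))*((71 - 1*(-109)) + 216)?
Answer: 19008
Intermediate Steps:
(-7 - 11*(-5))*((71 - 1*(-109)) + 216) = (-7 + 55)*((71 + 109) + 216) = 48*(180 + 216) = 48*396 = 19008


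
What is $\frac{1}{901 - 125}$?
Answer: $\frac{1}{776} \approx 0.0012887$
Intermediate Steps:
$\frac{1}{901 - 125} = \frac{1}{776}$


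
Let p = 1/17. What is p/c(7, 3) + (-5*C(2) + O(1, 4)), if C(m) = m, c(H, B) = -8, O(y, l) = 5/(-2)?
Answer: -1701/136 ≈ -12.507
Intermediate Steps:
O(y, l) = -5/2 (O(y, l) = 5*(-½) = -5/2)
p = 1/17 ≈ 0.058824
p/c(7, 3) + (-5*C(2) + O(1, 4)) = (1/17)/(-8) + (-5*2 - 5/2) = -⅛*1/17 + (-10 - 5/2) = -1/136 - 25/2 = -1701/136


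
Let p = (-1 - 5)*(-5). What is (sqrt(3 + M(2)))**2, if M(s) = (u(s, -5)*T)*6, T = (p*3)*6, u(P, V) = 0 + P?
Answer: 6483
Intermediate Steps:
u(P, V) = P
p = 30 (p = -6*(-5) = 30)
T = 540 (T = (30*3)*6 = 90*6 = 540)
M(s) = 3240*s (M(s) = (s*540)*6 = (540*s)*6 = 3240*s)
(sqrt(3 + M(2)))**2 = (sqrt(3 + 3240*2))**2 = (sqrt(3 + 6480))**2 = (sqrt(6483))**2 = 6483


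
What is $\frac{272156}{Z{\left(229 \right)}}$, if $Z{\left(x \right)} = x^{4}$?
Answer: $\frac{272156}{2750058481} \approx 9.8964 \cdot 10^{-5}$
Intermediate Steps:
$\frac{272156}{Z{\left(229 \right)}} = \frac{272156}{229^{4}} = \frac{272156}{2750058481}$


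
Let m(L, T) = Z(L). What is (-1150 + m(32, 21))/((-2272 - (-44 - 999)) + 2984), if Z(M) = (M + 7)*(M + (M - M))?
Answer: 98/1755 ≈ 0.055840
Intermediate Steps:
Z(M) = M*(7 + M) (Z(M) = (7 + M)*(M + 0) = (7 + M)*M = M*(7 + M))
m(L, T) = L*(7 + L)
(-1150 + m(32, 21))/((-2272 - (-44 - 999)) + 2984) = (-1150 + 32*(7 + 32))/((-2272 - (-44 - 999)) + 2984) = (-1150 + 32*39)/((-2272 - 1*(-1043)) + 2984) = (-1150 + 1248)/((-2272 + 1043) + 2984) = 98/(-1229 + 2984) = 98/1755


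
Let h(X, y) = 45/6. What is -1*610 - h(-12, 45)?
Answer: -1235/2 ≈ -617.50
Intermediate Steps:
h(X, y) = 15/2 (h(X, y) = 45*(1/6) = 15/2)
-1*610 - h(-12, 45) = -1*610 - 1*15/2 = -610 - 15/2 = -1235/2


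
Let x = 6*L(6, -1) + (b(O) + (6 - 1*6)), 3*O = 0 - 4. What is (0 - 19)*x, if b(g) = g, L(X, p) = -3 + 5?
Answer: -608/3 ≈ -202.67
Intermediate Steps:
L(X, p) = 2
O = -4/3 (O = (0 - 4)/3 = (1/3)*(-4) = -4/3 ≈ -1.3333)
x = 32/3 (x = 6*2 + (-4/3 + (6 - 1*6)) = 12 + (-4/3 + (6 - 6)) = 12 + (-4/3 + 0) = 12 - 4/3 = 32/3 ≈ 10.667)
(0 - 19)*x = (0 - 19)*(32/3) = -19*32/3 = -608/3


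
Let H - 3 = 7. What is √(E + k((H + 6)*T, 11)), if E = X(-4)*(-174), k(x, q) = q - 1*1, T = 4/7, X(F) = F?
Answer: √706 ≈ 26.571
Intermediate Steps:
H = 10 (H = 3 + 7 = 10)
T = 4/7 (T = 4*(⅐) = 4/7 ≈ 0.57143)
k(x, q) = -1 + q (k(x, q) = q - 1 = -1 + q)
E = 696 (E = -4*(-174) = 696)
√(E + k((H + 6)*T, 11)) = √(696 + (-1 + 11)) = √(696 + 10) = √706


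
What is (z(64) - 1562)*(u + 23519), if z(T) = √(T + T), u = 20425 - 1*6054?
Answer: -59184180 + 303120*√2 ≈ -5.8756e+7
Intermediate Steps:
u = 14371 (u = 20425 - 6054 = 14371)
z(T) = √2*√T (z(T) = √(2*T) = √2*√T)
(z(64) - 1562)*(u + 23519) = (√2*√64 - 1562)*(14371 + 23519) = (√2*8 - 1562)*37890 = (8*√2 - 1562)*37890 = (-1562 + 8*√2)*37890 = -59184180 + 303120*√2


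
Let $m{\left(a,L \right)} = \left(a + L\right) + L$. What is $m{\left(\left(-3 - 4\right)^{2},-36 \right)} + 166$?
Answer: $143$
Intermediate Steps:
$m{\left(a,L \right)} = a + 2 L$ ($m{\left(a,L \right)} = \left(L + a\right) + L = a + 2 L$)
$m{\left(\left(-3 - 4\right)^{2},-36 \right)} + 166 = \left(\left(-3 - 4\right)^{2} + 2 \left(-36\right)\right) + 166 = \left(\left(-7\right)^{2} - 72\right) + 166 = \left(49 - 72\right) + 166 = -23 + 166 = 143$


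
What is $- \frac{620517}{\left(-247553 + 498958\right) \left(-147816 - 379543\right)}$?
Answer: $\frac{620517}{132580689395} \approx 4.6803 \cdot 10^{-6}$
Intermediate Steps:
$- \frac{620517}{\left(-247553 + 498958\right) \left(-147816 - 379543\right)} = - \frac{620517}{251405 \left(-527359\right)} = - \frac{620517}{-132580689395} = \left(-620517\right) \left(- \frac{1}{132580689395}\right) = \frac{620517}{132580689395}$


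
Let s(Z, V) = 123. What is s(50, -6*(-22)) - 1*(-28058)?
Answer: 28181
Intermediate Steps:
s(50, -6*(-22)) - 1*(-28058) = 123 - 1*(-28058) = 123 + 28058 = 28181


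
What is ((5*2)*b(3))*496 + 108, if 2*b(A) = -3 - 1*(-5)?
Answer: 5068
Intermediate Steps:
b(A) = 1 (b(A) = (-3 - 1*(-5))/2 = (-3 + 5)/2 = (½)*2 = 1)
((5*2)*b(3))*496 + 108 = ((5*2)*1)*496 + 108 = (10*1)*496 + 108 = 10*496 + 108 = 4960 + 108 = 5068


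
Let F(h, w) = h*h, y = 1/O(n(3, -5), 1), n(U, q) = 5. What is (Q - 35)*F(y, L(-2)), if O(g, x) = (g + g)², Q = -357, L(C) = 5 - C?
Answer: -49/1250 ≈ -0.039200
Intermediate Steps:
O(g, x) = 4*g² (O(g, x) = (2*g)² = 4*g²)
y = 1/100 (y = 1/(4*5²) = 1/(4*25) = 1/100 ≈ 0.010000)
F(h, w) = h²
(Q - 35)*F(y, L(-2)) = (-357 - 35)*(1/100)² = -392*1/10000 = -49/1250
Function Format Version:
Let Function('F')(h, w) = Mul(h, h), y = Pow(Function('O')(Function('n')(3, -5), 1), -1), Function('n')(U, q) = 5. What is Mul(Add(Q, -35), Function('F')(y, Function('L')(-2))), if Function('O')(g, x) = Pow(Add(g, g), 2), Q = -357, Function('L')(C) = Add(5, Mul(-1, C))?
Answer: Rational(-49, 1250) ≈ -0.039200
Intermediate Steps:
Function('O')(g, x) = Mul(4, Pow(g, 2)) (Function('O')(g, x) = Pow(Mul(2, g), 2) = Mul(4, Pow(g, 2)))
y = Rational(1, 100) (y = Pow(Mul(4, Pow(5, 2)), -1) = Pow(Mul(4, 25), -1) = Pow(100, -1) = Rational(1, 100) ≈ 0.010000)
Function('F')(h, w) = Pow(h, 2)
Mul(Add(Q, -35), Function('F')(y, Function('L')(-2))) = Mul(Add(-357, -35), Pow(Rational(1, 100), 2)) = Mul(-392, Rational(1, 10000)) = Rational(-49, 1250)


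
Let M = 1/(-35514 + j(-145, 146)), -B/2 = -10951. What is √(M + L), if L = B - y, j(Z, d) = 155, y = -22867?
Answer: √55972839808130/35359 ≈ 211.59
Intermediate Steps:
B = 21902 (B = -2*(-10951) = 21902)
L = 44769 (L = 21902 - 1*(-22867) = 21902 + 22867 = 44769)
M = -1/35359 (M = 1/(-35514 + 155) = 1/(-35359) = -1/35359 ≈ -2.8281e-5)
√(M + L) = √(-1/35359 + 44769) = √(1582987070/35359) = √55972839808130/35359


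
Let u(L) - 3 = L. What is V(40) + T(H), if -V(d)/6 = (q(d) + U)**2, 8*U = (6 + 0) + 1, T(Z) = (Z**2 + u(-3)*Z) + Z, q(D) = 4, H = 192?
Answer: 1181229/32 ≈ 36913.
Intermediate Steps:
u(L) = 3 + L
T(Z) = Z + Z**2 (T(Z) = (Z**2 + (3 - 3)*Z) + Z = (Z**2 + 0*Z) + Z = (Z**2 + 0) + Z = Z**2 + Z = Z + Z**2)
U = 7/8 (U = ((6 + 0) + 1)/8 = (6 + 1)/8 = (1/8)*7 = 7/8 ≈ 0.87500)
V(d) = -4563/32 (V(d) = -6*(4 + 7/8)**2 = -6*(39/8)**2 = -6*1521/64 = -4563/32)
V(40) + T(H) = -4563/32 + 192*(1 + 192) = -4563/32 + 192*193 = -4563/32 + 37056 = 1181229/32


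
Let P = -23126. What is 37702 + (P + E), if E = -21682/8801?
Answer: 128261694/8801 ≈ 14574.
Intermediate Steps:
E = -21682/8801 (E = -21682*1/8801 = -21682/8801 ≈ -2.4636)
37702 + (P + E) = 37702 + (-23126 - 21682/8801) = 37702 - 203553608/8801 = 128261694/8801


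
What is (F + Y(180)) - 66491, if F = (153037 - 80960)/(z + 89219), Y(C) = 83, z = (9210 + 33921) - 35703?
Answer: -6418061899/96647 ≈ -66407.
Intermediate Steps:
z = 7428 (z = 43131 - 35703 = 7428)
F = 72077/96647 (F = (153037 - 80960)/(7428 + 89219) = 72077/96647 ≈ 0.74578)
(F + Y(180)) - 66491 = (72077/96647 + 83) - 66491 = 8093778/96647 - 66491 = -6418061899/96647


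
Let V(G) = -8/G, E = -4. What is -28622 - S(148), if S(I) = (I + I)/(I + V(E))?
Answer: -2146798/75 ≈ -28624.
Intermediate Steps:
S(I) = 2*I/(2 + I) (S(I) = (I + I)/(I - 8/(-4)) = (2*I)/(I - 8*(-1/4)) = (2*I)/(I + 2) = (2*I)/(2 + I) = 2*I/(2 + I))
-28622 - S(148) = -28622 - 2*148/(2 + 148) = -28622 - 2*148/150 = -28622 - 1*148/75 = -28622 - 148/75 = -2146798/75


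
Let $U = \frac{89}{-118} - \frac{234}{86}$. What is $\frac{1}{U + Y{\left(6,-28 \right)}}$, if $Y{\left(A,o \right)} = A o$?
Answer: $- \frac{5074}{870065} \approx -0.0058317$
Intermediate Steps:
$U = - \frac{17633}{5074}$ ($U = 89 \left(- \frac{1}{118}\right) - \frac{117}{43} = - \frac{89}{118} - \frac{117}{43} = - \frac{17633}{5074} \approx -3.4752$)
$\frac{1}{U + Y{\left(6,-28 \right)}} = \frac{1}{- \frac{17633}{5074} + 6 \left(-28\right)} = \frac{1}{- \frac{17633}{5074} - 168} = \frac{1}{- \frac{870065}{5074}} = - \frac{5074}{870065}$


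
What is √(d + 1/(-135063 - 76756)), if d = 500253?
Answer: √22444995804344714/211819 ≈ 707.29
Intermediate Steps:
√(d + 1/(-135063 - 76756)) = √(500253 + 1/(-135063 - 76756)) = √(500253 + 1/(-211819)) = √(500253 - 1/211819) = √(105963090206/211819) = √22444995804344714/211819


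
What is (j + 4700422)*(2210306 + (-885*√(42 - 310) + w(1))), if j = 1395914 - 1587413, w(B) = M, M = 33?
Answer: 9966248354897 - 7980793710*I*√67 ≈ 9.9663e+12 - 6.5326e+10*I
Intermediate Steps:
w(B) = 33
j = -191499
(j + 4700422)*(2210306 + (-885*√(42 - 310) + w(1))) = (-191499 + 4700422)*(2210306 + (-885*√(42 - 310) + 33)) = 4508923*(2210306 + (-1770*I*√67 + 33)) = 4508923*(2210306 + (33 - 1770*I*√67)) = 4508923*(2210339 - 1770*I*√67) = 9966248354897 - 7980793710*I*√67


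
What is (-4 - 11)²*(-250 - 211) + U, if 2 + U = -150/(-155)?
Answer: -3215507/31 ≈ -1.0373e+5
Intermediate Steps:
U = -32/31 (U = -2 - 150/(-155) = -2 - 150*(-1/155) = -2 + 30/31 = -32/31 ≈ -1.0323)
(-4 - 11)²*(-250 - 211) + U = (-4 - 11)²*(-250 - 211) - 32/31 = (-15)²*(-461) - 32/31 = 225*(-461) - 32/31 = -103725 - 32/31 = -3215507/31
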